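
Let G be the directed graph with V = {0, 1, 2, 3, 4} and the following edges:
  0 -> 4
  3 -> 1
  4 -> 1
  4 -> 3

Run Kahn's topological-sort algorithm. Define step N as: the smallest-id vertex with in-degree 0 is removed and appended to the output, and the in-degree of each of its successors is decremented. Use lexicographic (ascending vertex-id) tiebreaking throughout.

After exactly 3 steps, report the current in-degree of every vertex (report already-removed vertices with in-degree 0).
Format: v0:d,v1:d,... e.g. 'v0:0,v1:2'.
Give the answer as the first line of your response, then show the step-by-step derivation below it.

v0:0,v1:1,v2:0,v3:0,v4:0

step 1: output 0; order=[0]; indeg=(0,2,0,1,0)
step 2: output 2; order=[0,2]; indeg=(0,2,0,1,0)
step 3: output 4; order=[0,2,4]; indeg=(0,1,0,0,0)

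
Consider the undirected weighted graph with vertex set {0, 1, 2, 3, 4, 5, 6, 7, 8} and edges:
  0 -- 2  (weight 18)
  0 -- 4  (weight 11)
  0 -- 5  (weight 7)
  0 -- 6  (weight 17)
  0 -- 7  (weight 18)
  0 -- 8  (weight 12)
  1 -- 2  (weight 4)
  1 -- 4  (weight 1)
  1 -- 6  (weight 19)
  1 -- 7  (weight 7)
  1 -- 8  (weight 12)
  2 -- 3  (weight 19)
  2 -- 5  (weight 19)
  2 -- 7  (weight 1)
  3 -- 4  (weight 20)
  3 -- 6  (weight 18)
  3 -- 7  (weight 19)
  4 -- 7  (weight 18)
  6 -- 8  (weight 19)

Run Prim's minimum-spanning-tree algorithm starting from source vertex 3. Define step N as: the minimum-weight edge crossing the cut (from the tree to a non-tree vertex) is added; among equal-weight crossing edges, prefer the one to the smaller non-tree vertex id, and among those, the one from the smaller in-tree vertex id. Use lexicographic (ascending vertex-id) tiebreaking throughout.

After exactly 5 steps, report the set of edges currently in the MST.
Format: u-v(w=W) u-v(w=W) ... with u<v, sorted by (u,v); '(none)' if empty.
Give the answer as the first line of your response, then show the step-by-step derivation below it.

0-4(w=11) 0-5(w=7) 0-6(w=17) 1-4(w=1) 3-6(w=18)

step 1: add edge 3-6 (w=18); MST = {3-6(w=18)}
step 2: add edge 0-6 (w=17); MST = {0-6(w=17) 3-6(w=18)}
step 3: add edge 0-5 (w=7); MST = {0-5(w=7) 0-6(w=17) 3-6(w=18)}
step 4: add edge 0-4 (w=11); MST = {0-4(w=11) 0-5(w=7) 0-6(w=17) 3-6(w=18)}
step 5: add edge 1-4 (w=1); MST = {0-4(w=11) 0-5(w=7) 0-6(w=17) 1-4(w=1) 3-6(w=18)}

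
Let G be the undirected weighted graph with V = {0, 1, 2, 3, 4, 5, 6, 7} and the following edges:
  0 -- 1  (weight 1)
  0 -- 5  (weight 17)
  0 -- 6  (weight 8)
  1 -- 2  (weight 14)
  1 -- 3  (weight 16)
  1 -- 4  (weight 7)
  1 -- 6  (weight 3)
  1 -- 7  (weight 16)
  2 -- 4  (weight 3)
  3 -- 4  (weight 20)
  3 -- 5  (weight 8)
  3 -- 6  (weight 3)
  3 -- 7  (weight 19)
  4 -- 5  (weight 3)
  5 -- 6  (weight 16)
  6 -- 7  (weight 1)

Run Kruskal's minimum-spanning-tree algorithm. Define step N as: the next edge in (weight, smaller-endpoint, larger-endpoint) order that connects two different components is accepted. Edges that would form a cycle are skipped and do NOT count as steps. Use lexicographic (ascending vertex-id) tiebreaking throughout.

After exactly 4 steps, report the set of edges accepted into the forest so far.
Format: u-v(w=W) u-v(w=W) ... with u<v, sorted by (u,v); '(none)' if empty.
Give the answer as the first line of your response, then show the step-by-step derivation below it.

0-1(w=1) 1-6(w=3) 2-4(w=3) 6-7(w=1)

step 1: add edge 0-1 (w=1); MST = {0-1(w=1)}
step 2: add edge 6-7 (w=1); MST = {0-1(w=1) 6-7(w=1)}
step 3: add edge 1-6 (w=3); MST = {0-1(w=1) 1-6(w=3) 6-7(w=1)}
step 4: add edge 2-4 (w=3); MST = {0-1(w=1) 1-6(w=3) 2-4(w=3) 6-7(w=1)}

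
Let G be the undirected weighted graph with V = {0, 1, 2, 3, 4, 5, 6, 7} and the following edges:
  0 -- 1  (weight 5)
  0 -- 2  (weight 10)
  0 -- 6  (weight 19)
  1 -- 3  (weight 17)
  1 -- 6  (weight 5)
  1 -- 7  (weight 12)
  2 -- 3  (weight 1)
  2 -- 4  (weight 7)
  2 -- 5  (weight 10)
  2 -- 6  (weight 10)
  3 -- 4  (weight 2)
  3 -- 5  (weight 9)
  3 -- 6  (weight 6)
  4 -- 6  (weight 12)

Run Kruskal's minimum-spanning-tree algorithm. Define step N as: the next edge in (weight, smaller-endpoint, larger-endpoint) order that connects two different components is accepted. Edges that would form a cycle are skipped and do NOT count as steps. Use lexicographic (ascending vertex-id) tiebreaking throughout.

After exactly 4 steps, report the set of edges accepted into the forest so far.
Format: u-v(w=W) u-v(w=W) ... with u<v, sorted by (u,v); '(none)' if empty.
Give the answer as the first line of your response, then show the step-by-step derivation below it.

0-1(w=5) 1-6(w=5) 2-3(w=1) 3-4(w=2)

step 1: add edge 2-3 (w=1); MST = {2-3(w=1)}
step 2: add edge 3-4 (w=2); MST = {2-3(w=1) 3-4(w=2)}
step 3: add edge 0-1 (w=5); MST = {0-1(w=5) 2-3(w=1) 3-4(w=2)}
step 4: add edge 1-6 (w=5); MST = {0-1(w=5) 1-6(w=5) 2-3(w=1) 3-4(w=2)}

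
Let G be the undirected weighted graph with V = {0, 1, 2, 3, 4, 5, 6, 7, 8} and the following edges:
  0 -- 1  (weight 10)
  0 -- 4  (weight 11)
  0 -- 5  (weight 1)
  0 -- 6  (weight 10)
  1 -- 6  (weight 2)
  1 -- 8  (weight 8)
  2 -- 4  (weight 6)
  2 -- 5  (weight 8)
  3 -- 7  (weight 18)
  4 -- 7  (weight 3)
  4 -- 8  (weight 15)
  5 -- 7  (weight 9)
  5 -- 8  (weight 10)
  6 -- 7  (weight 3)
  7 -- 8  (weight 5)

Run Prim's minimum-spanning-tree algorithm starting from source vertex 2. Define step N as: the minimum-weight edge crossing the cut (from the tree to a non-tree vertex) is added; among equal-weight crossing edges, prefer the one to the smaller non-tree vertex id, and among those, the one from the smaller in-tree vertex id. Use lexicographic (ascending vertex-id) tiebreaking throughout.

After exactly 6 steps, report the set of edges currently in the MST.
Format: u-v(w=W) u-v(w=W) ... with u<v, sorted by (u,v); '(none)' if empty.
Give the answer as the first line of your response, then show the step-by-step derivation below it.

1-6(w=2) 2-4(w=6) 2-5(w=8) 4-7(w=3) 6-7(w=3) 7-8(w=5)

step 1: add edge 2-4 (w=6); MST = {2-4(w=6)}
step 2: add edge 4-7 (w=3); MST = {2-4(w=6) 4-7(w=3)}
step 3: add edge 6-7 (w=3); MST = {2-4(w=6) 4-7(w=3) 6-7(w=3)}
step 4: add edge 1-6 (w=2); MST = {1-6(w=2) 2-4(w=6) 4-7(w=3) 6-7(w=3)}
step 5: add edge 7-8 (w=5); MST = {1-6(w=2) 2-4(w=6) 4-7(w=3) 6-7(w=3) 7-8(w=5)}
step 6: add edge 2-5 (w=8); MST = {1-6(w=2) 2-4(w=6) 2-5(w=8) 4-7(w=3) 6-7(w=3) 7-8(w=5)}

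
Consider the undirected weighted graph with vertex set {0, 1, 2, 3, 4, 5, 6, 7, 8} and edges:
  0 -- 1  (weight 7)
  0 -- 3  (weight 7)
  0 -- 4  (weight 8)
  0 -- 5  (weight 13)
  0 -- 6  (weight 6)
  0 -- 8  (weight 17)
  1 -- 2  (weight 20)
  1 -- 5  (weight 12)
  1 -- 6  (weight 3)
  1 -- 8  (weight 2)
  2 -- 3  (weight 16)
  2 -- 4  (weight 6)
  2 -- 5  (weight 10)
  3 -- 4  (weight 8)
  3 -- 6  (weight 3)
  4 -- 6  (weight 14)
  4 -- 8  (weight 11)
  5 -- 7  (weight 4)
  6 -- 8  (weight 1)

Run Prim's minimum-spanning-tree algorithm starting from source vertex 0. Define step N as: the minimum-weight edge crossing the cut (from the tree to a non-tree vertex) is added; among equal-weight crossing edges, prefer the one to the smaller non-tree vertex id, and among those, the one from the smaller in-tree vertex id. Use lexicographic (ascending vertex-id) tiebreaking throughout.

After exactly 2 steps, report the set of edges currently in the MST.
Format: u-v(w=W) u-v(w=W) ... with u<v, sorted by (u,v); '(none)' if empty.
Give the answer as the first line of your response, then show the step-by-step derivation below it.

0-6(w=6) 6-8(w=1)

step 1: add edge 0-6 (w=6); MST = {0-6(w=6)}
step 2: add edge 6-8 (w=1); MST = {0-6(w=6) 6-8(w=1)}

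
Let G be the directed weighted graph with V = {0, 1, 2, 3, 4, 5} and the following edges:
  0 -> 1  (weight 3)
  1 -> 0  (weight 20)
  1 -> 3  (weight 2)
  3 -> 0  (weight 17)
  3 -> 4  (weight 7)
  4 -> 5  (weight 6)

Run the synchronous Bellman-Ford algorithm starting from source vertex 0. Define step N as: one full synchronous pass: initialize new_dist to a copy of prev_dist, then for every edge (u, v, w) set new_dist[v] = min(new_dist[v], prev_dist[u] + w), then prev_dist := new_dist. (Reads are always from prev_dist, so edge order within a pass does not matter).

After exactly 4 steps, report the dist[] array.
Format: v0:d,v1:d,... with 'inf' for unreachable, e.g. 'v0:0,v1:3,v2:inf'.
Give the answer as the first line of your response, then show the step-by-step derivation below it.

v0:0,v1:3,v2:inf,v3:5,v4:12,v5:18

step 1: dist = v0:0,v1:3,v2:inf,v3:inf,v4:inf,v5:inf
step 2: dist = v0:0,v1:3,v2:inf,v3:5,v4:inf,v5:inf
step 3: dist = v0:0,v1:3,v2:inf,v3:5,v4:12,v5:inf
step 4: dist = v0:0,v1:3,v2:inf,v3:5,v4:12,v5:18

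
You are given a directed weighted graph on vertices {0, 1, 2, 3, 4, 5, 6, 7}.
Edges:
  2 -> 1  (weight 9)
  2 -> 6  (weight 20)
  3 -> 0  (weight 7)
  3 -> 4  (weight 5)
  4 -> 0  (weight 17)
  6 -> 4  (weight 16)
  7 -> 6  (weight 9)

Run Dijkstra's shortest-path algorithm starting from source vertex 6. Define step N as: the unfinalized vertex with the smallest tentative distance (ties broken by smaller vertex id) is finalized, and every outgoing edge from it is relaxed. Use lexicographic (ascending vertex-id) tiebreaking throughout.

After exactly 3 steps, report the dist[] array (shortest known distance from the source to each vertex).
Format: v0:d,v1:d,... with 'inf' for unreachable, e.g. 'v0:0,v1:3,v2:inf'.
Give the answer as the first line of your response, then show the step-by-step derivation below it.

v0:33,v1:inf,v2:inf,v3:inf,v4:16,v5:inf,v6:0,v7:inf

step 1: dist = v0:inf,v1:inf,v2:inf,v3:inf,v4:16,v5:inf,v6:0,v7:inf
step 2: dist = v0:33,v1:inf,v2:inf,v3:inf,v4:16,v5:inf,v6:0,v7:inf
step 3: dist = v0:33,v1:inf,v2:inf,v3:inf,v4:16,v5:inf,v6:0,v7:inf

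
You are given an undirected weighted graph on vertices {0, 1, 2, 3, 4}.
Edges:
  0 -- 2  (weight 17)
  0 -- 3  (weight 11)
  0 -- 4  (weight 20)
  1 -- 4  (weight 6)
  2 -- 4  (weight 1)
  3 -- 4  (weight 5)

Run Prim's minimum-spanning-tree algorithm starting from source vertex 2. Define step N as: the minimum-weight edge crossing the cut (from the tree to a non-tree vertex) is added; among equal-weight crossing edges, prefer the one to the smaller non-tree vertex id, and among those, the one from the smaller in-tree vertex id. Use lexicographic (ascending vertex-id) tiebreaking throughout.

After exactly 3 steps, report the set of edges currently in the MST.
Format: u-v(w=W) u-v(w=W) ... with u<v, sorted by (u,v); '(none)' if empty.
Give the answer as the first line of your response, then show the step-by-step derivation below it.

1-4(w=6) 2-4(w=1) 3-4(w=5)

step 1: add edge 2-4 (w=1); MST = {2-4(w=1)}
step 2: add edge 3-4 (w=5); MST = {2-4(w=1) 3-4(w=5)}
step 3: add edge 1-4 (w=6); MST = {1-4(w=6) 2-4(w=1) 3-4(w=5)}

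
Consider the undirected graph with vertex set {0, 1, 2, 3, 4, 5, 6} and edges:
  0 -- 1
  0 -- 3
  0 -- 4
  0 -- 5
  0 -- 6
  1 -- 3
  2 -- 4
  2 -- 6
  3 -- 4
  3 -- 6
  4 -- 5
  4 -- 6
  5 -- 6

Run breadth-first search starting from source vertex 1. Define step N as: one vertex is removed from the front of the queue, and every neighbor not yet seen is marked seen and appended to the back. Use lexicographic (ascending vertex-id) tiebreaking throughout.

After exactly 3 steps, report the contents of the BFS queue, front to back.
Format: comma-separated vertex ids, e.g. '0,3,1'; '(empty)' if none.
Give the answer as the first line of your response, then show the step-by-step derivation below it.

4,5,6

step 1: dequeue 1; queue=[0,3]; order=1
step 2: dequeue 0; queue=[3,4,5,6]; order=1,0
step 3: dequeue 3; queue=[4,5,6]; order=1,0,3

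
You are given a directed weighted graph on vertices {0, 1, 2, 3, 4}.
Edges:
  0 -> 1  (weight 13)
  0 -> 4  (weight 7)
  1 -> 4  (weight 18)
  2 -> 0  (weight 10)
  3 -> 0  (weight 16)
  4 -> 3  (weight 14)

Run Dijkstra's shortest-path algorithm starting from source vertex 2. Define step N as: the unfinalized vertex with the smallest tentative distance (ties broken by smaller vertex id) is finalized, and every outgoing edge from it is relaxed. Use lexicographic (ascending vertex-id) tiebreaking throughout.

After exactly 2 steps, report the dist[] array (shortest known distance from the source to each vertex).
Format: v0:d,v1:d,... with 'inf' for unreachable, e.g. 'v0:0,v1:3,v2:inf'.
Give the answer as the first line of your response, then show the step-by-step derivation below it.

v0:10,v1:23,v2:0,v3:inf,v4:17

step 1: dist = v0:10,v1:inf,v2:0,v3:inf,v4:inf
step 2: dist = v0:10,v1:23,v2:0,v3:inf,v4:17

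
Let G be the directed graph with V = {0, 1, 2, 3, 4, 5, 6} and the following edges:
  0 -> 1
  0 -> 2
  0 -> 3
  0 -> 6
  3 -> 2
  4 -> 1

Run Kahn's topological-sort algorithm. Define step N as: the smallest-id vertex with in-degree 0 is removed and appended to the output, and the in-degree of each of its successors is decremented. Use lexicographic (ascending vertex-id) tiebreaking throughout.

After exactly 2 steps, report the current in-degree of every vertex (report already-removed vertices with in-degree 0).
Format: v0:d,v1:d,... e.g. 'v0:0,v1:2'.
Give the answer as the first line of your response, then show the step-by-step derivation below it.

v0:0,v1:1,v2:0,v3:0,v4:0,v5:0,v6:0

step 1: output 0; order=[0]; indeg=(0,1,1,0,0,0,0)
step 2: output 3; order=[0,3]; indeg=(0,1,0,0,0,0,0)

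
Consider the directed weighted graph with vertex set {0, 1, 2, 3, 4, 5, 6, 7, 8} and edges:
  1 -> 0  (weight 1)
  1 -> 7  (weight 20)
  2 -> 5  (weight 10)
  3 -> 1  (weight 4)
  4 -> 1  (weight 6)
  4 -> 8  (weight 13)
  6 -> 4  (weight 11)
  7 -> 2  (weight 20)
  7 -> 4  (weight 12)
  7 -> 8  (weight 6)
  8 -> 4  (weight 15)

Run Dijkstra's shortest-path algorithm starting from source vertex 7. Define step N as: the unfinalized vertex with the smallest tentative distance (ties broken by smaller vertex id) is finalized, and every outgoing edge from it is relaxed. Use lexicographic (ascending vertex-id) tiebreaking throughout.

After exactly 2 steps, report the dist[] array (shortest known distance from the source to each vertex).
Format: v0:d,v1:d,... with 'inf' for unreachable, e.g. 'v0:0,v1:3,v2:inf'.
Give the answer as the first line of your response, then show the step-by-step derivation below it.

v0:inf,v1:inf,v2:20,v3:inf,v4:12,v5:inf,v6:inf,v7:0,v8:6

step 1: dist = v0:inf,v1:inf,v2:20,v3:inf,v4:12,v5:inf,v6:inf,v7:0,v8:6
step 2: dist = v0:inf,v1:inf,v2:20,v3:inf,v4:12,v5:inf,v6:inf,v7:0,v8:6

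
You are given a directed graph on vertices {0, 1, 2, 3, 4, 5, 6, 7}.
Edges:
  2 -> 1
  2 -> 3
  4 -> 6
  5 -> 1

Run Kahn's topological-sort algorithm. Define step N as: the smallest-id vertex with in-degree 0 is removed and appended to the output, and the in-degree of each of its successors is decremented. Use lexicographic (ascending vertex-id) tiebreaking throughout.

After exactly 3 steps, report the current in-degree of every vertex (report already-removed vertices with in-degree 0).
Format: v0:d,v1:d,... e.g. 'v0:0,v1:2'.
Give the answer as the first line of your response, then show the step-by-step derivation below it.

v0:0,v1:1,v2:0,v3:0,v4:0,v5:0,v6:1,v7:0

step 1: output 0; order=[0]; indeg=(0,2,0,1,0,0,1,0)
step 2: output 2; order=[0,2]; indeg=(0,1,0,0,0,0,1,0)
step 3: output 3; order=[0,2,3]; indeg=(0,1,0,0,0,0,1,0)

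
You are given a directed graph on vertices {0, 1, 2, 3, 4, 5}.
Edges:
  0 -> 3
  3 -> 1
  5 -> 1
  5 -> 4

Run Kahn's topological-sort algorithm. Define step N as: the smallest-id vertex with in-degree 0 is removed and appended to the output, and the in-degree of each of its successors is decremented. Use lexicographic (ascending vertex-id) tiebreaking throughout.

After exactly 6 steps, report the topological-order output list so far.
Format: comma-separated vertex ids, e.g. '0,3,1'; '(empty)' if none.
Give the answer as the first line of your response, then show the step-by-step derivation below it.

0,2,3,5,1,4

step 1: output 0; order=[0]; indeg=(0,2,0,0,1,0)
step 2: output 2; order=[0,2]; indeg=(0,2,0,0,1,0)
step 3: output 3; order=[0,2,3]; indeg=(0,1,0,0,1,0)
step 4: output 5; order=[0,2,3,5]; indeg=(0,0,0,0,0,0)
step 5: output 1; order=[0,2,3,5,1]; indeg=(0,0,0,0,0,0)
step 6: output 4; order=[0,2,3,5,1,4]; indeg=(0,0,0,0,0,0)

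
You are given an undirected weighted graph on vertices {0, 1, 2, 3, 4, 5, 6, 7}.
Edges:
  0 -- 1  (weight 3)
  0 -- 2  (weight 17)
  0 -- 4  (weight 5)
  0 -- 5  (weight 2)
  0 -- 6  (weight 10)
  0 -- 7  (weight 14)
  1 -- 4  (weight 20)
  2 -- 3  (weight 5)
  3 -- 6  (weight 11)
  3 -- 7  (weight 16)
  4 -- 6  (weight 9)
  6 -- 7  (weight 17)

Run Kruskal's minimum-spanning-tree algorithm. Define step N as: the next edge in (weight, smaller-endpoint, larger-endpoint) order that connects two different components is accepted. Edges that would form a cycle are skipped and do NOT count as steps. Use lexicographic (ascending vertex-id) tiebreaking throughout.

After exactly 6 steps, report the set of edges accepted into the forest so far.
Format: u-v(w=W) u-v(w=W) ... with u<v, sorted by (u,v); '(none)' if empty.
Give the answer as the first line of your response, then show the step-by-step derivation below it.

0-1(w=3) 0-4(w=5) 0-5(w=2) 2-3(w=5) 3-6(w=11) 4-6(w=9)

step 1: add edge 0-5 (w=2); MST = {0-5(w=2)}
step 2: add edge 0-1 (w=3); MST = {0-1(w=3) 0-5(w=2)}
step 3: add edge 0-4 (w=5); MST = {0-1(w=3) 0-4(w=5) 0-5(w=2)}
step 4: add edge 2-3 (w=5); MST = {0-1(w=3) 0-4(w=5) 0-5(w=2) 2-3(w=5)}
step 5: add edge 4-6 (w=9); MST = {0-1(w=3) 0-4(w=5) 0-5(w=2) 2-3(w=5) 4-6(w=9)}
step 6: add edge 3-6 (w=11); MST = {0-1(w=3) 0-4(w=5) 0-5(w=2) 2-3(w=5) 3-6(w=11) 4-6(w=9)}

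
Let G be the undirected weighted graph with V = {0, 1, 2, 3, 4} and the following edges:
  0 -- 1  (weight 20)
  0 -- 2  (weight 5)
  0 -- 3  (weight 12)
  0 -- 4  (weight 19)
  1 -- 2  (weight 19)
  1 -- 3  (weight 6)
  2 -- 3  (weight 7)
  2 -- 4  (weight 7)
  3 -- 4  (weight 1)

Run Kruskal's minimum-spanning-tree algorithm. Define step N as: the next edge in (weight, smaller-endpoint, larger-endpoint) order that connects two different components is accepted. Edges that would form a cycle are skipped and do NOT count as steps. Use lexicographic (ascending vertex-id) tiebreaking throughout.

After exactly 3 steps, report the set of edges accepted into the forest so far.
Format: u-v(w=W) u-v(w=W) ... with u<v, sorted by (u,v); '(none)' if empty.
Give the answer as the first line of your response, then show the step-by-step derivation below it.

0-2(w=5) 1-3(w=6) 3-4(w=1)

step 1: add edge 3-4 (w=1); MST = {3-4(w=1)}
step 2: add edge 0-2 (w=5); MST = {0-2(w=5) 3-4(w=1)}
step 3: add edge 1-3 (w=6); MST = {0-2(w=5) 1-3(w=6) 3-4(w=1)}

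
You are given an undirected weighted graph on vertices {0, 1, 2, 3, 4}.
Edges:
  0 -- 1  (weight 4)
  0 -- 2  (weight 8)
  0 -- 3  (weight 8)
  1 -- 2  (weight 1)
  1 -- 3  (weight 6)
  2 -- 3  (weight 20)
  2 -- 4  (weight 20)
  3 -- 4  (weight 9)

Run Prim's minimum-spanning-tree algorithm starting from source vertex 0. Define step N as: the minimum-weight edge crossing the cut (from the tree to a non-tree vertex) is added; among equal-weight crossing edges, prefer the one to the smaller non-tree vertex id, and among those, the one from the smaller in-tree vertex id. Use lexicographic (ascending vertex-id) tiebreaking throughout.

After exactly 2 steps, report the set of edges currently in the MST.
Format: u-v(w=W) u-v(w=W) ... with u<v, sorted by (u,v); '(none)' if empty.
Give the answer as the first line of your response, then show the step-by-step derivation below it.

0-1(w=4) 1-2(w=1)

step 1: add edge 0-1 (w=4); MST = {0-1(w=4)}
step 2: add edge 1-2 (w=1); MST = {0-1(w=4) 1-2(w=1)}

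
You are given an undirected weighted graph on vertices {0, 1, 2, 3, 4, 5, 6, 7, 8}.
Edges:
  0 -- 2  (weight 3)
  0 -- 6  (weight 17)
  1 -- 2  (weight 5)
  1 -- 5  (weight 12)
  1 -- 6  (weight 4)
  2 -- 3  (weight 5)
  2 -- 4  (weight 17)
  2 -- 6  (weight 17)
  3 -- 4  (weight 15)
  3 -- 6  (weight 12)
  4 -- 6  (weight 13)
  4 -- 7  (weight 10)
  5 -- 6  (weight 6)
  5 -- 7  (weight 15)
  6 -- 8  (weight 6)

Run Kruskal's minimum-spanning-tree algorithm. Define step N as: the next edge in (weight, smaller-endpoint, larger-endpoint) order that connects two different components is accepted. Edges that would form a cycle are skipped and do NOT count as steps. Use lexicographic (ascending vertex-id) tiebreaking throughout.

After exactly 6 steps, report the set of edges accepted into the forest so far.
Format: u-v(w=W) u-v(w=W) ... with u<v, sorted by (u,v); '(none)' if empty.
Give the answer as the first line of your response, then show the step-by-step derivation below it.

0-2(w=3) 1-2(w=5) 1-6(w=4) 2-3(w=5) 5-6(w=6) 6-8(w=6)

step 1: add edge 0-2 (w=3); MST = {0-2(w=3)}
step 2: add edge 1-6 (w=4); MST = {0-2(w=3) 1-6(w=4)}
step 3: add edge 1-2 (w=5); MST = {0-2(w=3) 1-2(w=5) 1-6(w=4)}
step 4: add edge 2-3 (w=5); MST = {0-2(w=3) 1-2(w=5) 1-6(w=4) 2-3(w=5)}
step 5: add edge 5-6 (w=6); MST = {0-2(w=3) 1-2(w=5) 1-6(w=4) 2-3(w=5) 5-6(w=6)}
step 6: add edge 6-8 (w=6); MST = {0-2(w=3) 1-2(w=5) 1-6(w=4) 2-3(w=5) 5-6(w=6) 6-8(w=6)}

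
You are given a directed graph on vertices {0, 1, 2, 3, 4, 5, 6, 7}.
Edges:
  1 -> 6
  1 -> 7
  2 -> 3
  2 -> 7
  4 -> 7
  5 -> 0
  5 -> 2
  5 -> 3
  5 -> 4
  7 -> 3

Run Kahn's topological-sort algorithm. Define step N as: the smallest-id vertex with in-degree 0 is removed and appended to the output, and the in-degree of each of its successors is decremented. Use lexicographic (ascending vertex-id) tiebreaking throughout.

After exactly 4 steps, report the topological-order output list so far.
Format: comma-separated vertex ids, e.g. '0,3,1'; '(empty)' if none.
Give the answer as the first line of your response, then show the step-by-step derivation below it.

1,5,0,2

step 1: output 1; order=[1]; indeg=(1,0,1,3,1,0,0,2)
step 2: output 5; order=[1,5]; indeg=(0,0,0,2,0,0,0,2)
step 3: output 0; order=[1,5,0]; indeg=(0,0,0,2,0,0,0,2)
step 4: output 2; order=[1,5,0,2]; indeg=(0,0,0,1,0,0,0,1)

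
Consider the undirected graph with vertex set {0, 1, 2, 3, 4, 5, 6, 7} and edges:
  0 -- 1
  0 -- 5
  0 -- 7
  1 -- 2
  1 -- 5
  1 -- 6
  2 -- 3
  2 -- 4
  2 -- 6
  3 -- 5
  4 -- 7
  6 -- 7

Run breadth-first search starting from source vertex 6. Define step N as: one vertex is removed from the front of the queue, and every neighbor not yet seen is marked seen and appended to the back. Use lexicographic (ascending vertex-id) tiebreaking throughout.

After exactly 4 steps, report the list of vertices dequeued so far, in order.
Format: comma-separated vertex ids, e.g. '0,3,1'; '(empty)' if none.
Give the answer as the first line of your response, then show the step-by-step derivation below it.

6,1,2,7

step 1: dequeue 6; queue=[1,2,7]; order=6
step 2: dequeue 1; queue=[2,7,0,5]; order=6,1
step 3: dequeue 2; queue=[7,0,5,3,4]; order=6,1,2
step 4: dequeue 7; queue=[0,5,3,4]; order=6,1,2,7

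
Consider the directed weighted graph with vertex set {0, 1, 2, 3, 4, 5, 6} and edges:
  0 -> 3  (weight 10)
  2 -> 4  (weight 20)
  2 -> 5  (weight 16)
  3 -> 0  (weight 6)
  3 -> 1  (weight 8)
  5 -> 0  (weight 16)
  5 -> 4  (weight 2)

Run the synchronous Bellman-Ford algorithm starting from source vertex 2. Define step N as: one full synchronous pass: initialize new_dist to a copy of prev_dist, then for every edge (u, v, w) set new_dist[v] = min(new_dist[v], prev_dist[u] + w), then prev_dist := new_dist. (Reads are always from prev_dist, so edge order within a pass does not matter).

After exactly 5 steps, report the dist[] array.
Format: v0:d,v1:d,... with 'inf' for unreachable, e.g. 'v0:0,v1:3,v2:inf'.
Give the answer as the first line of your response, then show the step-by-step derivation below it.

v0:32,v1:50,v2:0,v3:42,v4:18,v5:16,v6:inf

step 1: dist = v0:inf,v1:inf,v2:0,v3:inf,v4:20,v5:16,v6:inf
step 2: dist = v0:32,v1:inf,v2:0,v3:inf,v4:18,v5:16,v6:inf
step 3: dist = v0:32,v1:inf,v2:0,v3:42,v4:18,v5:16,v6:inf
step 4: dist = v0:32,v1:50,v2:0,v3:42,v4:18,v5:16,v6:inf
step 5: dist = v0:32,v1:50,v2:0,v3:42,v4:18,v5:16,v6:inf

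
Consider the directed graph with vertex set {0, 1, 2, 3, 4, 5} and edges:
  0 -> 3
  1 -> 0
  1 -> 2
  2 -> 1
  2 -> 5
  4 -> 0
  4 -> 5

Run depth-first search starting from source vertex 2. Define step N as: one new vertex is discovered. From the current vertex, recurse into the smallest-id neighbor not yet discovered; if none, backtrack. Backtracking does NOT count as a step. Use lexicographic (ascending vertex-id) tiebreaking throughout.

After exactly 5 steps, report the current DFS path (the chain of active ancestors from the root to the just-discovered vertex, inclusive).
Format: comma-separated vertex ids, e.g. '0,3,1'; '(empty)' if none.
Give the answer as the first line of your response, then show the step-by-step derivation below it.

2,5

step 1: discover 2; path=2; order=2
step 2: discover 1; path=2>1; order=2,1
step 3: discover 0; path=2>1>0; order=2,1,0
step 4: discover 3; path=2>1>0>3; order=2,1,0,3
step 5: discover 5; path=2>5; order=2,1,0,3,5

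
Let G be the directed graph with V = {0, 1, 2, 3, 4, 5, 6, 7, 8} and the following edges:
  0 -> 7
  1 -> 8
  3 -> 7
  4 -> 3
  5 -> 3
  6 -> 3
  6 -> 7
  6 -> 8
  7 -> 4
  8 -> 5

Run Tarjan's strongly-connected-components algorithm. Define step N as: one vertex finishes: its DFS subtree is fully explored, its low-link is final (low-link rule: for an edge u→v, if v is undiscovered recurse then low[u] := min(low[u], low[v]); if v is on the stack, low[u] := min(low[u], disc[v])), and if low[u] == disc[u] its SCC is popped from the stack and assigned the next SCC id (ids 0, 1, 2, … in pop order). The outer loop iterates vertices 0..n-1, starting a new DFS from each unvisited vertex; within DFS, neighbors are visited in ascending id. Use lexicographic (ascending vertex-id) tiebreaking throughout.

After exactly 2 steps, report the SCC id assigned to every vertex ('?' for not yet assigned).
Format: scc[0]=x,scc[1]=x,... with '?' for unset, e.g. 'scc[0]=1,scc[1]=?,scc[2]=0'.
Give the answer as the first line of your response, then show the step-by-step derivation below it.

scc[0]=?,scc[1]=?,scc[2]=?,scc[3]=?,scc[4]=?,scc[5]=?,scc[6]=?,scc[7]=?,scc[8]=?

step 1: low=(low[0]=0,low[1]=?,low[2]=?,low[3]=1,low[4]=2,low[5]=?,low[6]=?,low[7]=1,low[8]=?); scc=(scc[0]=?,scc[1]=?,scc[2]=?,scc[3]=?,scc[4]=?,scc[5]=?,scc[6]=?,scc[7]=?,scc[8]=?)
step 2: low=(low[0]=0,low[1]=?,low[2]=?,low[3]=1,low[4]=1,low[5]=?,low[6]=?,low[7]=1,low[8]=?); scc=(scc[0]=?,scc[1]=?,scc[2]=?,scc[3]=?,scc[4]=?,scc[5]=?,scc[6]=?,scc[7]=?,scc[8]=?)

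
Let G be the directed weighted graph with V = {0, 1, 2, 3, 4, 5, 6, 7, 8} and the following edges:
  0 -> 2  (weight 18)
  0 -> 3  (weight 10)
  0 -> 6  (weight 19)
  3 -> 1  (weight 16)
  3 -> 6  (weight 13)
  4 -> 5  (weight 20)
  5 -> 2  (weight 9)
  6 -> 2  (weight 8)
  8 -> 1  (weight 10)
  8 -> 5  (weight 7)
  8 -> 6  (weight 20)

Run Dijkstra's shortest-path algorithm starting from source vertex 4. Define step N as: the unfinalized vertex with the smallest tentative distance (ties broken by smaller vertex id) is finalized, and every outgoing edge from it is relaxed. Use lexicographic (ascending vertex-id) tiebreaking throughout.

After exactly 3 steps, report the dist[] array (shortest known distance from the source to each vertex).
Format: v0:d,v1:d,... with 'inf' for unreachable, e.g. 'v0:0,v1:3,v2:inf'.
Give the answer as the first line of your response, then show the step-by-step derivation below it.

v0:inf,v1:inf,v2:29,v3:inf,v4:0,v5:20,v6:inf,v7:inf,v8:inf

step 1: dist = v0:inf,v1:inf,v2:inf,v3:inf,v4:0,v5:20,v6:inf,v7:inf,v8:inf
step 2: dist = v0:inf,v1:inf,v2:29,v3:inf,v4:0,v5:20,v6:inf,v7:inf,v8:inf
step 3: dist = v0:inf,v1:inf,v2:29,v3:inf,v4:0,v5:20,v6:inf,v7:inf,v8:inf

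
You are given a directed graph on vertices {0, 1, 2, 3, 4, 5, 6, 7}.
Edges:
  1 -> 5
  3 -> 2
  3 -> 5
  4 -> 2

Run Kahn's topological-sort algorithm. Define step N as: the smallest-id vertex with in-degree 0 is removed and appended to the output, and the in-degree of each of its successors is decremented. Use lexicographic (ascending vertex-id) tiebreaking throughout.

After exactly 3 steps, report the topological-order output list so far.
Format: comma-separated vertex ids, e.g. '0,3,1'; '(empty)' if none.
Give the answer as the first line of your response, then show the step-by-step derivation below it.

0,1,3

step 1: output 0; order=[0]; indeg=(0,0,2,0,0,2,0,0)
step 2: output 1; order=[0,1]; indeg=(0,0,2,0,0,1,0,0)
step 3: output 3; order=[0,1,3]; indeg=(0,0,1,0,0,0,0,0)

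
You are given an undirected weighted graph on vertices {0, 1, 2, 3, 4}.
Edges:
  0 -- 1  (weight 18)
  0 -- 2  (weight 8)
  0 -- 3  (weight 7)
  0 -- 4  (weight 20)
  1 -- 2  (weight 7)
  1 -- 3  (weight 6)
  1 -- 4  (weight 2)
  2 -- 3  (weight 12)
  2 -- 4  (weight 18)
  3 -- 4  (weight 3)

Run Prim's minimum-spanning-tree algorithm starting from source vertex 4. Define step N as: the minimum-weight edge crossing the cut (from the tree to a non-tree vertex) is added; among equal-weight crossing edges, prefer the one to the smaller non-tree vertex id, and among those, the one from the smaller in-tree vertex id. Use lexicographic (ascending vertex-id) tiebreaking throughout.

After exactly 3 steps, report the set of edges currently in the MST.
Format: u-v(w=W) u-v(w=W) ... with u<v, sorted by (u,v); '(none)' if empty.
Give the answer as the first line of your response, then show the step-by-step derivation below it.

0-3(w=7) 1-4(w=2) 3-4(w=3)

step 1: add edge 1-4 (w=2); MST = {1-4(w=2)}
step 2: add edge 3-4 (w=3); MST = {1-4(w=2) 3-4(w=3)}
step 3: add edge 0-3 (w=7); MST = {0-3(w=7) 1-4(w=2) 3-4(w=3)}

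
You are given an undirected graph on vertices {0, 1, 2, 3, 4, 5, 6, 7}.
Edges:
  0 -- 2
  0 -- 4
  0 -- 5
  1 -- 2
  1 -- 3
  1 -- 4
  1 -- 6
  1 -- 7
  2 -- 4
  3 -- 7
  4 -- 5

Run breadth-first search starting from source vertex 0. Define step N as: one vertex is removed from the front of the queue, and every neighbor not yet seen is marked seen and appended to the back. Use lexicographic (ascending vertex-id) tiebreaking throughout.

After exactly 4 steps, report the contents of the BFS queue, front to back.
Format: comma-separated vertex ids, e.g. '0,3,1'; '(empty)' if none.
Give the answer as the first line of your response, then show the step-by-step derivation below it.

1

step 1: dequeue 0; queue=[2,4,5]; order=0
step 2: dequeue 2; queue=[4,5,1]; order=0,2
step 3: dequeue 4; queue=[5,1]; order=0,2,4
step 4: dequeue 5; queue=[1]; order=0,2,4,5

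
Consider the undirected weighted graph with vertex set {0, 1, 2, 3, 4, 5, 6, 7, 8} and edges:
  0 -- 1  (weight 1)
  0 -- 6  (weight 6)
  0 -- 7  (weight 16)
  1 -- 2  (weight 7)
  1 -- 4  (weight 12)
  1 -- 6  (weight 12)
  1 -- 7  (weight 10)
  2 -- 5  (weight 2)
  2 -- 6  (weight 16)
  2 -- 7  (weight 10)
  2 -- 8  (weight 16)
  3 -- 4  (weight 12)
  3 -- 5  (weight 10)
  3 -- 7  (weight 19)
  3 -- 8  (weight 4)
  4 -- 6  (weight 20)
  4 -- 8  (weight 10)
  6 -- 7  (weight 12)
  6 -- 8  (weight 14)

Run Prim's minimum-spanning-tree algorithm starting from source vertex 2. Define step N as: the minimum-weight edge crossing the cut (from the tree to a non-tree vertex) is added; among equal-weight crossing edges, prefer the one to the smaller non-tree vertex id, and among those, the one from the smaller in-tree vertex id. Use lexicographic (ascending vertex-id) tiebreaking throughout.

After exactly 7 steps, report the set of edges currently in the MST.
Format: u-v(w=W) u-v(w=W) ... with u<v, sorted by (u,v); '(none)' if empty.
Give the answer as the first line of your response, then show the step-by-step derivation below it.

0-1(w=1) 0-6(w=6) 1-2(w=7) 2-5(w=2) 3-5(w=10) 3-8(w=4) 4-8(w=10)

step 1: add edge 2-5 (w=2); MST = {2-5(w=2)}
step 2: add edge 1-2 (w=7); MST = {1-2(w=7) 2-5(w=2)}
step 3: add edge 0-1 (w=1); MST = {0-1(w=1) 1-2(w=7) 2-5(w=2)}
step 4: add edge 0-6 (w=6); MST = {0-1(w=1) 0-6(w=6) 1-2(w=7) 2-5(w=2)}
step 5: add edge 3-5 (w=10); MST = {0-1(w=1) 0-6(w=6) 1-2(w=7) 2-5(w=2) 3-5(w=10)}
step 6: add edge 3-8 (w=4); MST = {0-1(w=1) 0-6(w=6) 1-2(w=7) 2-5(w=2) 3-5(w=10) 3-8(w=4)}
step 7: add edge 4-8 (w=10); MST = {0-1(w=1) 0-6(w=6) 1-2(w=7) 2-5(w=2) 3-5(w=10) 3-8(w=4) 4-8(w=10)}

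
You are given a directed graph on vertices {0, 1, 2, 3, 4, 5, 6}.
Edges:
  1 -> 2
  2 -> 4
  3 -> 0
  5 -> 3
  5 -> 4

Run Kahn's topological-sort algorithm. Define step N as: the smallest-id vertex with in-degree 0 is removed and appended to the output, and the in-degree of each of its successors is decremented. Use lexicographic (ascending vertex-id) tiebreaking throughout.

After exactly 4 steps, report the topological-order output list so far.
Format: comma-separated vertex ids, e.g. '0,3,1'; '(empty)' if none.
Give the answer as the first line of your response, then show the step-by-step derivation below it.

1,2,5,3

step 1: output 1; order=[1]; indeg=(1,0,0,1,2,0,0)
step 2: output 2; order=[1,2]; indeg=(1,0,0,1,1,0,0)
step 3: output 5; order=[1,2,5]; indeg=(1,0,0,0,0,0,0)
step 4: output 3; order=[1,2,5,3]; indeg=(0,0,0,0,0,0,0)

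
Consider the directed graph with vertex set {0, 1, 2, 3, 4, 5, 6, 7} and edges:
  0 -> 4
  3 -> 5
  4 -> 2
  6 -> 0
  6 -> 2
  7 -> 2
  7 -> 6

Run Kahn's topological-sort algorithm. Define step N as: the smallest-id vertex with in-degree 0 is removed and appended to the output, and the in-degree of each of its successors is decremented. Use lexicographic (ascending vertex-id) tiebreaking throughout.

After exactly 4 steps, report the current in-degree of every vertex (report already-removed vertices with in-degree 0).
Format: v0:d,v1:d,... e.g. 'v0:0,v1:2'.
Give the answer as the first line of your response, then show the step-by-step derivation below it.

v0:1,v1:0,v2:2,v3:0,v4:1,v5:0,v6:0,v7:0

step 1: output 1; order=[1]; indeg=(1,0,3,0,1,1,1,0)
step 2: output 3; order=[1,3]; indeg=(1,0,3,0,1,0,1,0)
step 3: output 5; order=[1,3,5]; indeg=(1,0,3,0,1,0,1,0)
step 4: output 7; order=[1,3,5,7]; indeg=(1,0,2,0,1,0,0,0)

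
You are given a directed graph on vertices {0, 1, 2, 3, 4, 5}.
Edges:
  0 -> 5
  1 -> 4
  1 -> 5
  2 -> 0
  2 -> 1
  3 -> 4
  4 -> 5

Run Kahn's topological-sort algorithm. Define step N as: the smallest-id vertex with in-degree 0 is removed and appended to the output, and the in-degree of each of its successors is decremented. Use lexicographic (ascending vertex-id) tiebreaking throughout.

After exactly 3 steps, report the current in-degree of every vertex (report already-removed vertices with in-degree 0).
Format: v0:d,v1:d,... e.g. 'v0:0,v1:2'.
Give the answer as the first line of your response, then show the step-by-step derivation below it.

v0:0,v1:0,v2:0,v3:0,v4:1,v5:1

step 1: output 2; order=[2]; indeg=(0,0,0,0,2,3)
step 2: output 0; order=[2,0]; indeg=(0,0,0,0,2,2)
step 3: output 1; order=[2,0,1]; indeg=(0,0,0,0,1,1)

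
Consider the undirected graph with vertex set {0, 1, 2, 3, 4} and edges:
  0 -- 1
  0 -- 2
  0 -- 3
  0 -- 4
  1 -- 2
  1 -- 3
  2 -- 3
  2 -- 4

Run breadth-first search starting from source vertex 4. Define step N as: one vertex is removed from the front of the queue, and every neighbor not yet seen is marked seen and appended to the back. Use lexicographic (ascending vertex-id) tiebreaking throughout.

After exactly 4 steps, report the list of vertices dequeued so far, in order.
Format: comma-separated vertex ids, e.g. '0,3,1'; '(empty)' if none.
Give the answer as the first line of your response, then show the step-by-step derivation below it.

4,0,2,1

step 1: dequeue 4; queue=[0,2]; order=4
step 2: dequeue 0; queue=[2,1,3]; order=4,0
step 3: dequeue 2; queue=[1,3]; order=4,0,2
step 4: dequeue 1; queue=[3]; order=4,0,2,1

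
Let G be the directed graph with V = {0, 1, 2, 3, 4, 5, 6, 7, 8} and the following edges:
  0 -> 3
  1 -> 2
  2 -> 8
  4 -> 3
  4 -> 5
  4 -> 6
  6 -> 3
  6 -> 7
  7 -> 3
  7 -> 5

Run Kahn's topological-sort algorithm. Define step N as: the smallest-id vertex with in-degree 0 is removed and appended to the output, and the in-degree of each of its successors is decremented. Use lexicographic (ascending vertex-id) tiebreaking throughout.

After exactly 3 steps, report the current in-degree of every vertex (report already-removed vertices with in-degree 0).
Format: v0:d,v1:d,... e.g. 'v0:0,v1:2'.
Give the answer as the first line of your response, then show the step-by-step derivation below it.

v0:0,v1:0,v2:0,v3:3,v4:0,v5:2,v6:1,v7:1,v8:0

step 1: output 0; order=[0]; indeg=(0,0,1,3,0,2,1,1,1)
step 2: output 1; order=[0,1]; indeg=(0,0,0,3,0,2,1,1,1)
step 3: output 2; order=[0,1,2]; indeg=(0,0,0,3,0,2,1,1,0)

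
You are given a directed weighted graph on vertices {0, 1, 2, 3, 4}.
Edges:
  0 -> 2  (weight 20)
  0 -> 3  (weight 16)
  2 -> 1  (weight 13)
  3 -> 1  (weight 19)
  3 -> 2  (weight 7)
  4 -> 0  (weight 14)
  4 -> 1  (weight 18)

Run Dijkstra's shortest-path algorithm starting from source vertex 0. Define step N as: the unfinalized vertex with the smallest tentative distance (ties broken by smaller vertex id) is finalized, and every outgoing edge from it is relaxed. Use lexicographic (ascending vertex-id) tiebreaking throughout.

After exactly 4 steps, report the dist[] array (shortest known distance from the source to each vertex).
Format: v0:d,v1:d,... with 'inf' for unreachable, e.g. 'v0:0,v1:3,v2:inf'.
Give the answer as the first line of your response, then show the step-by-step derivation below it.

v0:0,v1:33,v2:20,v3:16,v4:inf

step 1: dist = v0:0,v1:inf,v2:20,v3:16,v4:inf
step 2: dist = v0:0,v1:35,v2:20,v3:16,v4:inf
step 3: dist = v0:0,v1:33,v2:20,v3:16,v4:inf
step 4: dist = v0:0,v1:33,v2:20,v3:16,v4:inf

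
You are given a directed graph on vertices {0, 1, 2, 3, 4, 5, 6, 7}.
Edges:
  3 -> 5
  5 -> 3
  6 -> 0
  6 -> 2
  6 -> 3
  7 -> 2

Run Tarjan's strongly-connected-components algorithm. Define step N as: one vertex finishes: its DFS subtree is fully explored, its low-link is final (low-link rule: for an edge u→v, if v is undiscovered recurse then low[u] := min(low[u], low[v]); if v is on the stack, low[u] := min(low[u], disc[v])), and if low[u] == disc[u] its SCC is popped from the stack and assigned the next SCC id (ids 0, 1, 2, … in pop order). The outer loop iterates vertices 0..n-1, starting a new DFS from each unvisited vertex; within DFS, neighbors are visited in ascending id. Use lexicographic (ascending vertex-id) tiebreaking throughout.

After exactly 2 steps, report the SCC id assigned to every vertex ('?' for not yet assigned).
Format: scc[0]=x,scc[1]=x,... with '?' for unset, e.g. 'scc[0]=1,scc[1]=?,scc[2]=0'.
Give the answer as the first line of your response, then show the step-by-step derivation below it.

scc[0]=0,scc[1]=1,scc[2]=?,scc[3]=?,scc[4]=?,scc[5]=?,scc[6]=?,scc[7]=?

step 1: low=(low[0]=0,low[1]=?,low[2]=?,low[3]=?,low[4]=?,low[5]=?,low[6]=?,low[7]=?); scc=(scc[0]=0,scc[1]=?,scc[2]=?,scc[3]=?,scc[4]=?,scc[5]=?,scc[6]=?,scc[7]=?)
step 2: low=(low[0]=0,low[1]=1,low[2]=?,low[3]=?,low[4]=?,low[5]=?,low[6]=?,low[7]=?); scc=(scc[0]=0,scc[1]=1,scc[2]=?,scc[3]=?,scc[4]=?,scc[5]=?,scc[6]=?,scc[7]=?)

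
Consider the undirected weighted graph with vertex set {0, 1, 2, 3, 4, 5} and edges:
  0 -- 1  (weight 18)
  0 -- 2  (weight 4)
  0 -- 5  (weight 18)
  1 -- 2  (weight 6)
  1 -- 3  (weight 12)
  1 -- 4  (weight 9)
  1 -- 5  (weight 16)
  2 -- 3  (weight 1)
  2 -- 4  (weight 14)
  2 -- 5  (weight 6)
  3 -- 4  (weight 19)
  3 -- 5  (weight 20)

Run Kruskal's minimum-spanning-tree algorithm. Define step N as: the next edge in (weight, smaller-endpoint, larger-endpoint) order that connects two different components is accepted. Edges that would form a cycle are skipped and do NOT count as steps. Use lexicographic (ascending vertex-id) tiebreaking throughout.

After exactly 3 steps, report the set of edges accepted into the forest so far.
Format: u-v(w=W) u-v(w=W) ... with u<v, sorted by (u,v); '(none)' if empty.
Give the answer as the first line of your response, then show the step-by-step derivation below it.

0-2(w=4) 1-2(w=6) 2-3(w=1)

step 1: add edge 2-3 (w=1); MST = {2-3(w=1)}
step 2: add edge 0-2 (w=4); MST = {0-2(w=4) 2-3(w=1)}
step 3: add edge 1-2 (w=6); MST = {0-2(w=4) 1-2(w=6) 2-3(w=1)}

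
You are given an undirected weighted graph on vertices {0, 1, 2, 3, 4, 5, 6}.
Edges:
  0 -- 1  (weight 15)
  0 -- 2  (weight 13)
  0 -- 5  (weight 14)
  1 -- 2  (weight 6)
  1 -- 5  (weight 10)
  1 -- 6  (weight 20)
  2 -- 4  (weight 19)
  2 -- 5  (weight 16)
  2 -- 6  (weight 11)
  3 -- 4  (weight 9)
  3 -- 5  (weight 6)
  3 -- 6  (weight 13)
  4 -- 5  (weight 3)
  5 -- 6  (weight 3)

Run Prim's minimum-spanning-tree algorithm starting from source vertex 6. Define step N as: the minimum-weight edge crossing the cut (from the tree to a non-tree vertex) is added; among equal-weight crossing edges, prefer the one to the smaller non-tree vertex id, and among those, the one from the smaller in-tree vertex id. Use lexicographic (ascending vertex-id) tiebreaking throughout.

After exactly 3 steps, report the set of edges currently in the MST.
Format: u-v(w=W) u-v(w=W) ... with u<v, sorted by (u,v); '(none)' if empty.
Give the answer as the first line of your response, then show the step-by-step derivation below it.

3-5(w=6) 4-5(w=3) 5-6(w=3)

step 1: add edge 5-6 (w=3); MST = {5-6(w=3)}
step 2: add edge 4-5 (w=3); MST = {4-5(w=3) 5-6(w=3)}
step 3: add edge 3-5 (w=6); MST = {3-5(w=6) 4-5(w=3) 5-6(w=3)}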